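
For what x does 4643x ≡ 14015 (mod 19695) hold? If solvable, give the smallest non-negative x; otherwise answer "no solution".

2230

First find gcd(4643, 19695):
19695 = 4*4643 + 1123
4643 = 4*1123 + 151
1123 = 7*151 + 66
151 = 2*66 + 19
66 = 3*19 + 9
19 = 2*9 + 1
9 = 9*1 + 0
gcd = 1, so a unique solution mod 19695 exists.
Back-substitute for the Bézout coefficients:
1 = 19 − 2·9
1 = −2·66 + 7·19
1 = 7·151 − 16·66
1 = −16·1123 + 119·151
1 = 119·4643 − 492·1123
1 = −492·19695 + 2087·4643
So 4643·(2087) ≡ 1 (mod 19695), giving 4643⁻¹ ≡ 2087.
x ≡ 4643⁻¹·14015 ≡ 2087·14015 ≡ 2230 (mod 19695).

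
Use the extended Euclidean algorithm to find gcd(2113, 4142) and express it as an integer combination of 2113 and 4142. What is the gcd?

Euclidean algorithm:
4142 = 1×2113 + 2029
2113 = 1×2029 + 84
2029 = 24×84 + 13
84 = 6×13 + 6
13 = 2×6 + 1
6 = 6×1 + 0
gcd(2113, 4142) = 1.
Working backward:
1 = 13 − 2·6
1 = −2·84 + 13·13
1 = 13·2029 − 314·84
1 = −314·2113 + 327·2029
1 = 327·4142 − 641·2113
So 1 = (327)·4142 + (-641)·2113.

1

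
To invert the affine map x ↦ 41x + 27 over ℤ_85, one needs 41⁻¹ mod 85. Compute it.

56

Extended Euclidean algorithm:
85 = 2*41 + 3
41 = 13*3 + 2
3 = 1*2 + 1
2 = 2*1 + 0
Since gcd(41, 85) = 1, back-substitute to write 1 as a combination:
1 = 3 − 2
1 = −41 + 14·3
1 = 14·85 − 29·41
Thus 41·(-29) ≡ 1 (mod 85); reducing, -29 mod 85 = 56.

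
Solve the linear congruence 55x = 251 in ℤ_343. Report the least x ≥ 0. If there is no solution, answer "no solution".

First find gcd(55, 343):
343 = 6*55 + 13
55 = 4*13 + 3
13 = 4*3 + 1
3 = 3*1 + 0
gcd = 1, so a unique solution mod 343 exists.
Back-substitute for the Bézout coefficients:
1 = 13 − 4·3
1 = −4·55 + 17·13
1 = 17·343 − 106·55
So 55·(-106) ≡ 1 (mod 343), giving 55⁻¹ ≡ 237.
x ≡ 55⁻¹·251 ≡ 237·251 ≡ 148 (mod 343).

148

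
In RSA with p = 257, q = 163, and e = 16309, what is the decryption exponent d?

φ(n) = (p−1)(q−1) = 256·162 = 41472.
Need d with 16309·d ≡ 1 (mod 41472). Apply the extended Euclidean algorithm:
41472 = 2·16309 + 8854
16309 = 1·8854 + 7455
8854 = 1·7455 + 1399
7455 = 5·1399 + 460
1399 = 3·460 + 19
460 = 24·19 + 4
19 = 4·4 + 3
4 = 1·3 + 1
3 = 3·1 + 0
Back-substitute:
1 = 4 − 3
1 = −19 + 5·4
1 = 5·460 − 121·19
1 = −121·1399 + 368·460
1 = 368·7455 − 1961·1399
1 = −1961·8854 + 2329·7455
1 = 2329·16309 − 4290·8854
1 = −4290·41472 + 10909·16309
So 16309·10909 ≡ 1 (mod 41472), hence d = 10909.

10909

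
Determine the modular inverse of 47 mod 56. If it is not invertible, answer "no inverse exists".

Apply the Euclidean algorithm to 56 and 47:
56 = 1*47 + 9
47 = 5*9 + 2
9 = 4*2 + 1
2 = 2*1 + 0
Since gcd(47, 56) = 1, back-substitute to write 1 as a combination:
1 = 9 − 4·2
1 = −4·47 + 21·9
1 = 21·56 − 25·47
So 47·(-25) ≡ 1 (mod 56), and -25 ≡ 31 (mod 56).

31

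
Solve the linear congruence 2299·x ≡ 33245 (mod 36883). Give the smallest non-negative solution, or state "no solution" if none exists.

gcd(2299, 36883):
36883 = 16*2299 + 99
2299 = 23*99 + 22
99 = 4*22 + 11
22 = 2*11 + 0
gcd = 11, but 11 ∤ 33245, so the congruence has no solution.

no solution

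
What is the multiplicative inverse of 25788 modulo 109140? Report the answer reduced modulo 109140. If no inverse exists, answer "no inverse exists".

Euclidean algorithm on 109140, 25788:
109140 = 4·25788 + 5988
25788 = 4·5988 + 1836
5988 = 3·1836 + 480
1836 = 3·480 + 396
480 = 1·396 + 84
396 = 4·84 + 60
84 = 1·60 + 24
60 = 2·24 + 12
24 = 2·12 + 0
The gcd is 12, not 1, hence no inverse exists.

no inverse exists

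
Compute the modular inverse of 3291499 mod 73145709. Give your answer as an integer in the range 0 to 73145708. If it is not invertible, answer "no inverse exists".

Apply the Euclidean algorithm to 73145709 and 3291499:
73145709 = 22·3291499 + 732731
3291499 = 4·732731 + 360575
732731 = 2·360575 + 11581
360575 = 31·11581 + 1564
11581 = 7·1564 + 633
1564 = 2·633 + 298
633 = 2·298 + 37
298 = 8·37 + 2
37 = 18·2 + 1
2 = 2·1 + 0
gcd = 1, so the inverse exists. Back-substitute:
1 = 37 − 18·2
1 = −18·298 + 145·37
1 = 145·633 − 308·298
1 = −308·1564 + 761·633
1 = 761·11581 − 5635·1564
1 = −5635·360575 + 175446·11581
1 = 175446·732731 − 356527·360575
1 = −356527·3291499 + 1601554·732731
1 = 1601554·73145709 − 35590715·3291499
Hence 3291499⁻¹ ≡ -35590715 ≡ 37554994 (mod 73145709).

37554994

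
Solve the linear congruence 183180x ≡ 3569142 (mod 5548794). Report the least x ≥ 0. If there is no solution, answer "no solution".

307993

First find gcd(183180, 5548794):
5548794 = 30×183180 + 53394
183180 = 3×53394 + 22998
53394 = 2×22998 + 7398
22998 = 3×7398 + 804
7398 = 9×804 + 162
804 = 4×162 + 156
162 = 1×156 + 6
156 = 26×6 + 0
gcd = 6 and 6 | 3569142, so solutions exist. Divide through by 6: 30530x ≡ 594857 (mod 924799).
Now find 30530⁻¹ mod 924799:
924799 = 30·30530 + 8899
30530 = 3·8899 + 3833
8899 = 2·3833 + 1233
3833 = 3·1233 + 134
1233 = 9·134 + 27
134 = 4·27 + 26
27 = 1·26 + 1
26 = 26·1 + 0
Back-substitute:
1 = 27 − 26
1 = −134 + 5·27
1 = 5·1233 − 46·134
1 = −46·3833 + 143·1233
1 = 143·8899 − 332·3833
1 = −332·30530 + 1139·8899
1 = 1139·924799 − 34502·30530
So 30530·(-34502) ≡ 1 (mod 924799), i.e. 30530⁻¹ ≡ 890297.
Then x ≡ 890297·594857 ≡ 307993 (mod 924799); the smallest non-negative solution is x = 307993.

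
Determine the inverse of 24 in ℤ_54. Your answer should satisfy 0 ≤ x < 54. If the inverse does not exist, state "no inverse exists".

no inverse exists

Compute gcd(24, 54):
54 = 2*24 + 6
24 = 4*6 + 0
Since gcd = 6 > 1, 24 is not a unit mod 54.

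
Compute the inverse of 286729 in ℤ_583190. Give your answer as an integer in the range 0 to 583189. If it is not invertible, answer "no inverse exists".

144599

Extended Euclidean algorithm:
583190 = 2*286729 + 9732
286729 = 29*9732 + 4501
9732 = 2*4501 + 730
4501 = 6*730 + 121
730 = 6*121 + 4
121 = 30*4 + 1
4 = 4*1 + 0
Since gcd(286729, 583190) = 1, back-substitute to write 1 as a combination:
1 = 121 − 30·4
1 = −30·730 + 181·121
1 = 181·4501 − 1116·730
1 = −1116·9732 + 2413·4501
1 = 2413·286729 − 71093·9732
1 = −71093·583190 + 144599·286729
So 286729·144599 ≡ 1 (mod 583190).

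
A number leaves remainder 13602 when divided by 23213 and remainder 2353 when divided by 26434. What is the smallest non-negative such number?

Write x = 13602 + 23213·k. Then 23213·k ≡ 2353 − 13602 ≡ 15185 (mod 26434).
Need 23213⁻¹ mod 26434. Extended Euclid on (26434, 23213):
26434 = 1·23213 + 3221
23213 = 7·3221 + 666
3221 = 4·666 + 557
666 = 1·557 + 109
557 = 5·109 + 12
109 = 9·12 + 1
12 = 12·1 + 0
Back-substitute:
1 = 109 − 9·12
1 = −9·557 + 46·109
1 = 46·666 − 55·557
1 = −55·3221 + 266·666
1 = 266·23213 − 1917·3221
1 = −1917·26434 + 2183·23213
23213⁻¹ ≡ 2183 (mod 26434), so k ≡ 2183·15185 ≡ 619 (mod 26434).
x = 13602 + 23213·619 = 14382449.

14382449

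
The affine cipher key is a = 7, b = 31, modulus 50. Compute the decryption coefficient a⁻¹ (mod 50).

43

gcd(50, 7) by repeated division:
50 = 7×7 + 1
7 = 7×1 + 0
The gcd is 1. Working backward:
1 = 50 − 7·7
So 7·(-7) ≡ 1 (mod 50), and -7 ≡ 43 (mod 50).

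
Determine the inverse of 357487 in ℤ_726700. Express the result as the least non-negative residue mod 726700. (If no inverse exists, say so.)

Compute gcd(357487, 726700):
726700 = 2·357487 + 11726
357487 = 30·11726 + 5707
11726 = 2·5707 + 312
5707 = 18·312 + 91
312 = 3·91 + 39
91 = 2·39 + 13
39 = 3·13 + 0
The gcd is 13, not 1, hence no inverse exists.

no inverse exists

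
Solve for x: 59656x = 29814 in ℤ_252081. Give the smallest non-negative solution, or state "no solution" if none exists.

208482

First find gcd(59656, 252081):
252081 = 4×59656 + 13457
59656 = 4×13457 + 5828
13457 = 2×5828 + 1801
5828 = 3×1801 + 425
1801 = 4×425 + 101
425 = 4×101 + 21
101 = 4×21 + 17
21 = 1×17 + 4
17 = 4×4 + 1
4 = 4×1 + 0
gcd = 1, so a unique solution mod 252081 exists.
Back-substitute for the Bézout coefficients:
1 = 17 − 4·4
1 = −4·21 + 5·17
1 = 5·101 − 24·21
1 = −24·425 + 101·101
1 = 101·1801 − 428·425
1 = −428·5828 + 1385·1801
1 = 1385·13457 − 3198·5828
1 = −3198·59656 + 14177·13457
1 = 14177·252081 − 59906·59656
So 59656·(-59906) ≡ 1 (mod 252081), giving 59656⁻¹ ≡ 192175.
x ≡ 59656⁻¹·29814 ≡ 192175·29814 ≡ 208482 (mod 252081).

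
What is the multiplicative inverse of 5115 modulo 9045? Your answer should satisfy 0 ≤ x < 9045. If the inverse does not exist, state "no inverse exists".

Euclidean algorithm on 9045, 5115:
9045 = 1·5115 + 3930
5115 = 1·3930 + 1185
3930 = 3·1185 + 375
1185 = 3·375 + 60
375 = 6·60 + 15
60 = 4·15 + 0
gcd(5115, 9045) = 15 ≠ 1, so 5115 has no multiplicative inverse modulo 9045.

no inverse exists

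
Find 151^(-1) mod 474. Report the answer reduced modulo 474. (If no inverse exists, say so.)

361

Extended Euclidean algorithm:
474 = 3*151 + 21
151 = 7*21 + 4
21 = 5*4 + 1
4 = 4*1 + 0
The gcd is 1. Working backward:
1 = 21 − 5·4
1 = −5·151 + 36·21
1 = 36·474 − 113·151
So 151·(-113) ≡ 1 (mod 474), and -113 ≡ 361 (mod 474).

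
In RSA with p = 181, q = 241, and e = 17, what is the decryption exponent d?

27953

φ(n) = (p−1)(q−1) = 180·240 = 43200.
Need d with 17·d ≡ 1 (mod 43200). Apply the extended Euclidean algorithm:
43200 = 2541·17 + 3
17 = 5·3 + 2
3 = 1·2 + 1
2 = 2·1 + 0
Back-substitute:
1 = 3 − 2
1 = −17 + 6·3
1 = 6·43200 − 15247·17
So 17·(-15247) ≡ 1 (mod 43200), hence d ≡ -15247 ≡ 27953 (mod 43200).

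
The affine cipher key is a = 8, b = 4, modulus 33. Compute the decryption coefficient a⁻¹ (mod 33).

Run Euclid on (33, 8):
33 = 4×8 + 1
8 = 8×1 + 0
The gcd is 1. Working backward:
1 = 33 − 4·8
Thus 8·(-4) ≡ 1 (mod 33); reducing, -4 mod 33 = 29.

29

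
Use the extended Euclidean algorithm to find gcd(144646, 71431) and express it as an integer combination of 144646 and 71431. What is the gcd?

Euclidean algorithm:
144646 = 2·71431 + 1784
71431 = 40·1784 + 71
1784 = 25·71 + 9
71 = 7·9 + 8
9 = 1·8 + 1
8 = 8·1 + 0
gcd(144646, 71431) = 1.
Express as a combination:
1 = 9 − 8
1 = −71 + 8·9
1 = 8·1784 − 201·71
1 = −201·71431 + 8048·1784
1 = 8048·144646 − 16297·71431
So 1 = (8048)·144646 + (-16297)·71431.

1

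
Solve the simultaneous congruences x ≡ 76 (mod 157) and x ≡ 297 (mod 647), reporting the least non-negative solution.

Write x = 76 + 157·k. Then 157·k ≡ 297 − 76 ≡ 221 (mod 647).
Need 157⁻¹ mod 647. Extended Euclid on (647, 157):
647 = 4×157 + 19
157 = 8×19 + 5
19 = 3×5 + 4
5 = 1×4 + 1
4 = 4×1 + 0
Back-substitute:
1 = 5 − 4
1 = −19 + 4·5
1 = 4·157 − 33·19
1 = −33·647 + 136·157
157⁻¹ ≡ 136 (mod 647), so k ≡ 136·221 ≡ 294 (mod 647).
x = 76 + 157·294 = 46234.

46234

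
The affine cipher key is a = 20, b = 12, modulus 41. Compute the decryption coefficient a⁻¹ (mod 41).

Run Euclid on (41, 20):
41 = 2×20 + 1
20 = 20×1 + 0
The gcd is 1. Working backward:
1 = 41 − 2·20
Thus 20·(-2) ≡ 1 (mod 41); reducing, -2 mod 41 = 39.

39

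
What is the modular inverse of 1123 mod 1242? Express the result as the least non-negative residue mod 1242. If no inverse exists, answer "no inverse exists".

Extended Euclidean algorithm:
1242 = 1*1123 + 119
1123 = 9*119 + 52
119 = 2*52 + 15
52 = 3*15 + 7
15 = 2*7 + 1
7 = 7*1 + 0
The gcd is 1. Working backward:
1 = 15 − 2·7
1 = −2·52 + 7·15
1 = 7·119 − 16·52
1 = −16·1123 + 151·119
1 = 151·1242 − 167·1123
Thus 1123·(-167) ≡ 1 (mod 1242); reducing, -167 mod 1242 = 1075.

1075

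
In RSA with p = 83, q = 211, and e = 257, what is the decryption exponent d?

φ(n) = (p−1)(q−1) = 82·210 = 17220.
Need d with 257·d ≡ 1 (mod 17220). Apply the extended Euclidean algorithm:
17220 = 67·257 + 1
257 = 257·1 + 0
Back-substitute:
1 = 17220 − 67·257
So 257·(-67) ≡ 1 (mod 17220), hence d ≡ -67 ≡ 17153 (mod 17220).

17153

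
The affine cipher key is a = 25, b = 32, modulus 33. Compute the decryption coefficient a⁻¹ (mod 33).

Run Euclid on (33, 25):
33 = 1*25 + 8
25 = 3*8 + 1
8 = 8*1 + 0
The gcd is 1. Working backward:
1 = 25 − 3·8
1 = −3·33 + 4·25
So 25·4 ≡ 1 (mod 33).

4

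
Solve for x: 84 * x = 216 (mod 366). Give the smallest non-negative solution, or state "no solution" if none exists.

20

First find gcd(84, 366):
366 = 4×84 + 30
84 = 2×30 + 24
30 = 1×24 + 6
24 = 4×6 + 0
gcd = 6 and 6 | 216, so solutions exist. Divide through by 6: 14x ≡ 36 (mod 61).
Now find 14⁻¹ mod 61:
61 = 4·14 + 5
14 = 2·5 + 4
5 = 1·4 + 1
4 = 4·1 + 0
Back-substitute:
1 = 5 − 4
1 = −14 + 3·5
1 = 3·61 − 13·14
So 14·(-13) ≡ 1 (mod 61), i.e. 14⁻¹ ≡ 48.
Then x ≡ 48·36 ≡ 20 (mod 61); the smallest non-negative solution is x = 20.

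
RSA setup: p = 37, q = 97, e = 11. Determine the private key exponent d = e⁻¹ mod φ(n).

1571

φ(n) = (p−1)(q−1) = 36·96 = 3456.
Need d with 11·d ≡ 1 (mod 3456). Apply the extended Euclidean algorithm:
3456 = 314*11 + 2
11 = 5*2 + 1
2 = 2*1 + 0
Back-substitute:
1 = 11 − 5·2
1 = −5·3456 + 1571·11
So 11·1571 ≡ 1 (mod 3456), hence d = 1571.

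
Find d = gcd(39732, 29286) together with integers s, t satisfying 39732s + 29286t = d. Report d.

6

Apply Euclid's algorithm to 39732 and 29286:
39732 = 1*29286 + 10446
29286 = 2*10446 + 8394
10446 = 1*8394 + 2052
8394 = 4*2052 + 186
2052 = 11*186 + 6
186 = 31*6 + 0
gcd(39732, 29286) = 6.
Express as a combination:
6 = 2052 − 11·186
6 = −11·8394 + 45·2052
6 = 45·10446 − 56·8394
6 = −56·29286 + 157·10446
6 = 157·39732 − 213·29286
So 6 = (157)·39732 + (-213)·29286.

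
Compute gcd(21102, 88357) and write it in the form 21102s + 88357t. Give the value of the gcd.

1

Apply Euclid's algorithm to 88357 and 21102:
88357 = 4×21102 + 3949
21102 = 5×3949 + 1357
3949 = 2×1357 + 1235
1357 = 1×1235 + 122
1235 = 10×122 + 15
122 = 8×15 + 2
15 = 7×2 + 1
2 = 2×1 + 0
gcd(21102, 88357) = 1.
Working backward:
1 = 15 − 7·2
1 = −7·122 + 57·15
1 = 57·1235 − 577·122
1 = −577·1357 + 634·1235
1 = 634·3949 − 1845·1357
1 = −1845·21102 + 9859·3949
1 = 9859·88357 − 41281·21102
So 1 = (9859)·88357 + (-41281)·21102.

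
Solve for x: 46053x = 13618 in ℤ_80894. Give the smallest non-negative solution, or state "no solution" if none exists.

First find gcd(46053, 80894):
80894 = 1×46053 + 34841
46053 = 1×34841 + 11212
34841 = 3×11212 + 1205
11212 = 9×1205 + 367
1205 = 3×367 + 104
367 = 3×104 + 55
104 = 1×55 + 49
55 = 1×49 + 6
49 = 8×6 + 1
6 = 6×1 + 0
gcd = 1, so a unique solution mod 80894 exists.
Back-substitute for the Bézout coefficients:
1 = 49 − 8·6
1 = −8·55 + 9·49
1 = 9·104 − 17·55
1 = −17·367 + 60·104
1 = 60·1205 − 197·367
1 = −197·11212 + 1833·1205
1 = 1833·34841 − 5696·11212
1 = −5696·46053 + 7529·34841
1 = 7529·80894 − 13225·46053
So 46053·(-13225) ≡ 1 (mod 80894), giving 46053⁻¹ ≡ 67669.
x ≡ 46053⁻¹·13618 ≡ 67669·13618 ≡ 52888 (mod 80894).

52888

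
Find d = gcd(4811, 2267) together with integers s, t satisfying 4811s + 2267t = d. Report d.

1

Repeated division:
4811 = 2·2267 + 277
2267 = 8·277 + 51
277 = 5·51 + 22
51 = 2·22 + 7
22 = 3·7 + 1
7 = 7·1 + 0
gcd(4811, 2267) = 1.
Express as a combination:
1 = 22 − 3·7
1 = −3·51 + 7·22
1 = 7·277 − 38·51
1 = −38·2267 + 311·277
1 = 311·4811 − 660·2267
So 1 = (311)·4811 + (-660)·2267.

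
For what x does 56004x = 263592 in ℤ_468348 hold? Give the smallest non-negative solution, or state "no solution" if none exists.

16287

First find gcd(56004, 468348):
468348 = 8×56004 + 20316
56004 = 2×20316 + 15372
20316 = 1×15372 + 4944
15372 = 3×4944 + 540
4944 = 9×540 + 84
540 = 6×84 + 36
84 = 2×36 + 12
36 = 3×12 + 0
gcd = 12 and 12 | 263592, so solutions exist. Divide through by 12: 4667x ≡ 21966 (mod 39029).
Now find 4667⁻¹ mod 39029:
39029 = 8*4667 + 1693
4667 = 2*1693 + 1281
1693 = 1*1281 + 412
1281 = 3*412 + 45
412 = 9*45 + 7
45 = 6*7 + 3
7 = 2*3 + 1
3 = 3*1 + 0
Back-substitute:
1 = 7 − 2·3
1 = −2·45 + 13·7
1 = 13·412 − 119·45
1 = −119·1281 + 370·412
1 = 370·1693 − 489·1281
1 = −489·4667 + 1348·1693
1 = 1348·39029 − 11273·4667
So 4667·(-11273) ≡ 1 (mod 39029), i.e. 4667⁻¹ ≡ 27756.
Then x ≡ 27756·21966 ≡ 16287 (mod 39029); the smallest non-negative solution is x = 16287.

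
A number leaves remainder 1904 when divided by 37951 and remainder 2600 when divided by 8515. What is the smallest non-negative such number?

18446090

Write x = 1904 + 37951·k. Then 37951·k ≡ 2600 − 1904 ≡ 696 (mod 8515).
Need 37951⁻¹ mod 8515. Extended Euclid on (8515, 3891):
8515 = 2·3891 + 733
3891 = 5·733 + 226
733 = 3·226 + 55
226 = 4·55 + 6
55 = 9·6 + 1
6 = 6·1 + 0
Back-substitute:
1 = 55 − 9·6
1 = −9·226 + 37·55
1 = 37·733 − 120·226
1 = −120·3891 + 637·733
1 = 637·8515 − 1394·3891
37951⁻¹ ≡ 7121 (mod 8515), so k ≡ 7121·696 ≡ 486 (mod 8515).
x = 1904 + 37951·486 = 18446090.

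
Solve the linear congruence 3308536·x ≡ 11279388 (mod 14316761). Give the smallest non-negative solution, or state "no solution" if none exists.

First find gcd(3308536, 14316761):
14316761 = 4×3308536 + 1082617
3308536 = 3×1082617 + 60685
1082617 = 17×60685 + 50972
60685 = 1×50972 + 9713
50972 = 5×9713 + 2407
9713 = 4×2407 + 85
2407 = 28×85 + 27
85 = 3×27 + 4
27 = 6×4 + 3
4 = 1×3 + 1
3 = 3×1 + 0
gcd = 1, so a unique solution mod 14316761 exists.
Back-substitute for the Bézout coefficients:
1 = 4 − 3
1 = −27 + 7·4
1 = 7·85 − 22·27
1 = −22·2407 + 623·85
1 = 623·9713 − 2514·2407
1 = −2514·50972 + 13193·9713
1 = 13193·60685 − 15707·50972
1 = −15707·1082617 + 280212·60685
1 = 280212·3308536 − 856343·1082617
1 = −856343·14316761 + 3705584·3308536
So 3308536·(3705584) ≡ 1 (mod 14316761), giving 3308536⁻¹ ≡ 3705584.
x ≡ 3308536⁻¹·11279388 ≡ 3705584·11279388 ≡ 9720167 (mod 14316761).

9720167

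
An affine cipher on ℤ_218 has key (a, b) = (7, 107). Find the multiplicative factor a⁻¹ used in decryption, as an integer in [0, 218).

187

Apply the Euclidean algorithm to 218 and 7:
218 = 31×7 + 1
7 = 7×1 + 0
Since gcd(7, 218) = 1, back-substitute to write 1 as a combination:
1 = 218 − 31·7
Thus 7·(-31) ≡ 1 (mod 218); reducing, -31 mod 218 = 187.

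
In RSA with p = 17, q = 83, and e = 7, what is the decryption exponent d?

375

φ(n) = (p−1)(q−1) = 16·82 = 1312.
Need d with 7·d ≡ 1 (mod 1312). Apply the extended Euclidean algorithm:
1312 = 187*7 + 3
7 = 2*3 + 1
3 = 3*1 + 0
Back-substitute:
1 = 7 − 2·3
1 = −2·1312 + 375·7
So 7·375 ≡ 1 (mod 1312), hence d = 375.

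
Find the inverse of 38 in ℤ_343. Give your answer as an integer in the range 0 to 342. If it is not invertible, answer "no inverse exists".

Run Euclid on (343, 38):
343 = 9·38 + 1
38 = 38·1 + 0
The gcd is 1. Working backward:
1 = 343 − 9·38
Hence 38⁻¹ ≡ -9 ≡ 334 (mod 343).

334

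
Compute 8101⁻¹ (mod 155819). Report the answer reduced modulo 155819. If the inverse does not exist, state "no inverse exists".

16484

Run Euclid on (155819, 8101):
155819 = 19·8101 + 1900
8101 = 4·1900 + 501
1900 = 3·501 + 397
501 = 1·397 + 104
397 = 3·104 + 85
104 = 1·85 + 19
85 = 4·19 + 9
19 = 2·9 + 1
9 = 9·1 + 0
The gcd is 1. Working backward:
1 = 19 − 2·9
1 = −2·85 + 9·19
1 = 9·104 − 11·85
1 = −11·397 + 42·104
1 = 42·501 − 53·397
1 = −53·1900 + 201·501
1 = 201·8101 − 857·1900
1 = −857·155819 + 16484·8101
So 8101·16484 ≡ 1 (mod 155819).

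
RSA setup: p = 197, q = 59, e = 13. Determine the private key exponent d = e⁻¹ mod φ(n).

φ(n) = (p−1)(q−1) = 196·58 = 11368.
Need d with 13·d ≡ 1 (mod 11368). Apply the extended Euclidean algorithm:
11368 = 874·13 + 6
13 = 2·6 + 1
6 = 6·1 + 0
Back-substitute:
1 = 13 − 2·6
1 = −2·11368 + 1749·13
So 13·1749 ≡ 1 (mod 11368), hence d = 1749.

1749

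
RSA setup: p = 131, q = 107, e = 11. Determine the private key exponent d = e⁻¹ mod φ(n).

5011

φ(n) = (p−1)(q−1) = 130·106 = 13780.
Need d with 11·d ≡ 1 (mod 13780). Apply the extended Euclidean algorithm:
13780 = 1252×11 + 8
11 = 1×8 + 3
8 = 2×3 + 2
3 = 1×2 + 1
2 = 2×1 + 0
Back-substitute:
1 = 3 − 2
1 = −8 + 3·3
1 = 3·11 − 4·8
1 = −4·13780 + 5011·11
So 11·5011 ≡ 1 (mod 13780), hence d = 5011.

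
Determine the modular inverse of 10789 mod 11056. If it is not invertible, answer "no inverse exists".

gcd(11056, 10789) by repeated division:
11056 = 1·10789 + 267
10789 = 40·267 + 109
267 = 2·109 + 49
109 = 2·49 + 11
49 = 4·11 + 5
11 = 2·5 + 1
5 = 5·1 + 0
Since gcd(10789, 11056) = 1, back-substitute to write 1 as a combination:
1 = 11 − 2·5
1 = −2·49 + 9·11
1 = 9·109 − 20·49
1 = −20·267 + 49·109
1 = 49·10789 − 1980·267
1 = −1980·11056 + 2029·10789
So 10789·2029 ≡ 1 (mod 11056).

2029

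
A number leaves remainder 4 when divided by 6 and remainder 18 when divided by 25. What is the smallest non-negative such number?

118

Write x = 4 + 6·k. Then 6·k ≡ 18 − 4 ≡ 14 (mod 25).
Need 6⁻¹ mod 25. Extended Euclid on (25, 6):
25 = 4*6 + 1
6 = 6*1 + 0
Back-substitute:
1 = 25 − 4·6
6⁻¹ ≡ 21 (mod 25), so k ≡ 21·14 ≡ 19 (mod 25).
x = 4 + 6·19 = 118.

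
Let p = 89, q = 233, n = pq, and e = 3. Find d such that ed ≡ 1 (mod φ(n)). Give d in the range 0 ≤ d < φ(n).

φ(n) = (p−1)(q−1) = 88·232 = 20416.
Need d with 3·d ≡ 1 (mod 20416). Apply the extended Euclidean algorithm:
20416 = 6805*3 + 1
3 = 3*1 + 0
Back-substitute:
1 = 20416 − 6805·3
So 3·(-6805) ≡ 1 (mod 20416), hence d ≡ -6805 ≡ 13611 (mod 20416).

13611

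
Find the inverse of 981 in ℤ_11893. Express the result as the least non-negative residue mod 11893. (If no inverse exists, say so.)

2752

Extended Euclidean algorithm:
11893 = 12×981 + 121
981 = 8×121 + 13
121 = 9×13 + 4
13 = 3×4 + 1
4 = 4×1 + 0
The gcd is 1. Working backward:
1 = 13 − 3·4
1 = −3·121 + 28·13
1 = 28·981 − 227·121
1 = −227·11893 + 2752·981
So 981·2752 ≡ 1 (mod 11893).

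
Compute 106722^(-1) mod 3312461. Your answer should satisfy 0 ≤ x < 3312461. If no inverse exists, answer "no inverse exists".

Apply the Euclidean algorithm to 3312461 and 106722:
3312461 = 31×106722 + 4079
106722 = 26×4079 + 668
4079 = 6×668 + 71
668 = 9×71 + 29
71 = 2×29 + 13
29 = 2×13 + 3
13 = 4×3 + 1
3 = 3×1 + 0
Since gcd(106722, 3312461) = 1, back-substitute to write 1 as a combination:
1 = 13 − 4·3
1 = −4·29 + 9·13
1 = 9·71 − 22·29
1 = −22·668 + 207·71
1 = 207·4079 − 1264·668
1 = −1264·106722 + 33071·4079
1 = 33071·3312461 − 1026465·106722
Thus 106722·(-1026465) ≡ 1 (mod 3312461); reducing, -1026465 mod 3312461 = 2285996.

2285996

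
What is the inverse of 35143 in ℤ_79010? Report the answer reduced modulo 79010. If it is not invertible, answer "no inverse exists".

7997

Apply the Euclidean algorithm to 79010 and 35143:
79010 = 2·35143 + 8724
35143 = 4·8724 + 247
8724 = 35·247 + 79
247 = 3·79 + 10
79 = 7·10 + 9
10 = 1·9 + 1
9 = 9·1 + 0
The gcd is 1. Working backward:
1 = 10 − 9
1 = −79 + 8·10
1 = 8·247 − 25·79
1 = −25·8724 + 883·247
1 = 883·35143 − 3557·8724
1 = −3557·79010 + 7997·35143
So 35143·7997 ≡ 1 (mod 79010).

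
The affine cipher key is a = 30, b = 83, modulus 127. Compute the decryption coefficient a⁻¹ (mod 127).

Run Euclid on (127, 30):
127 = 4·30 + 7
30 = 4·7 + 2
7 = 3·2 + 1
2 = 2·1 + 0
The gcd is 1. Working backward:
1 = 7 − 3·2
1 = −3·30 + 13·7
1 = 13·127 − 55·30
Hence 30⁻¹ ≡ -55 ≡ 72 (mod 127).

72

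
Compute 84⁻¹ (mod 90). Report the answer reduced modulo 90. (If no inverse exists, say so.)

Compute gcd(84, 90):
90 = 1*84 + 6
84 = 14*6 + 0
gcd(84, 90) = 6 ≠ 1, so 84 has no multiplicative inverse modulo 90.

no inverse exists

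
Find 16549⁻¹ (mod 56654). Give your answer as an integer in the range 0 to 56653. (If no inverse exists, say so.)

Euclidean algorithm on 56654, 16549:
56654 = 3·16549 + 7007
16549 = 2·7007 + 2535
7007 = 2·2535 + 1937
2535 = 1·1937 + 598
1937 = 3·598 + 143
598 = 4·143 + 26
143 = 5·26 + 13
26 = 2·13 + 0
The gcd is 13, not 1, hence no inverse exists.

no inverse exists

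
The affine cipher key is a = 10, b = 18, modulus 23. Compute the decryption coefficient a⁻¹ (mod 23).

gcd(23, 10) by repeated division:
23 = 2*10 + 3
10 = 3*3 + 1
3 = 3*1 + 0
The gcd is 1. Working backward:
1 = 10 − 3·3
1 = −3·23 + 7·10
So 10·7 ≡ 1 (mod 23).

7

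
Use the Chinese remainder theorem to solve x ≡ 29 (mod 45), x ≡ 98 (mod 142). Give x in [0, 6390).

Write x = 29 + 45·k. Then 45·k ≡ 98 − 29 ≡ 69 (mod 142).
Need 45⁻¹ mod 142. Extended Euclid on (142, 45):
142 = 3·45 + 7
45 = 6·7 + 3
7 = 2·3 + 1
3 = 3·1 + 0
Back-substitute:
1 = 7 − 2·3
1 = −2·45 + 13·7
1 = 13·142 − 41·45
45⁻¹ ≡ 101 (mod 142), so k ≡ 101·69 ≡ 11 (mod 142).
x = 29 + 45·11 = 524.

524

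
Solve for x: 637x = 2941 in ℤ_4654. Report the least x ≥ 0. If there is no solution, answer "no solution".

no solution

gcd(637, 4654):
4654 = 7·637 + 195
637 = 3·195 + 52
195 = 3·52 + 39
52 = 1·39 + 13
39 = 3·13 + 0
gcd = 13, but 13 ∤ 2941, so the congruence has no solution.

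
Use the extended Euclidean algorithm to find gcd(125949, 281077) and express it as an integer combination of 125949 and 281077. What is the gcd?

1

Repeated division:
281077 = 2*125949 + 29179
125949 = 4*29179 + 9233
29179 = 3*9233 + 1480
9233 = 6*1480 + 353
1480 = 4*353 + 68
353 = 5*68 + 13
68 = 5*13 + 3
13 = 4*3 + 1
3 = 3*1 + 0
gcd(125949, 281077) = 1.
Working backward:
1 = 13 − 4·3
1 = −4·68 + 21·13
1 = 21·353 − 109·68
1 = −109·1480 + 457·353
1 = 457·9233 − 2851·1480
1 = −2851·29179 + 9010·9233
1 = 9010·125949 − 38891·29179
1 = −38891·281077 + 86792·125949
So 1 = (-38891)·281077 + (86792)·125949.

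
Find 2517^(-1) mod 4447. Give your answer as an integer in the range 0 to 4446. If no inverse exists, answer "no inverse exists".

Apply the Euclidean algorithm to 4447 and 2517:
4447 = 1·2517 + 1930
2517 = 1·1930 + 587
1930 = 3·587 + 169
587 = 3·169 + 80
169 = 2·80 + 9
80 = 8·9 + 8
9 = 1·8 + 1
8 = 8·1 + 0
gcd = 1, so the inverse exists. Back-substitute:
1 = 9 − 8
1 = −80 + 9·9
1 = 9·169 − 19·80
1 = −19·587 + 66·169
1 = 66·1930 − 217·587
1 = −217·2517 + 283·1930
1 = 283·4447 − 500·2517
Thus 2517·(-500) ≡ 1 (mod 4447); reducing, -500 mod 4447 = 3947.

3947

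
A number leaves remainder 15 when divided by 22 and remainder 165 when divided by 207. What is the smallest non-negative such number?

4305

Write x = 15 + 22·k. Then 22·k ≡ 165 − 15 ≡ 150 (mod 207).
Need 22⁻¹ mod 207. Extended Euclid on (207, 22):
207 = 9*22 + 9
22 = 2*9 + 4
9 = 2*4 + 1
4 = 4*1 + 0
Back-substitute:
1 = 9 − 2·4
1 = −2·22 + 5·9
1 = 5·207 − 47·22
22⁻¹ ≡ 160 (mod 207), so k ≡ 160·150 ≡ 195 (mod 207).
x = 15 + 22·195 = 4305.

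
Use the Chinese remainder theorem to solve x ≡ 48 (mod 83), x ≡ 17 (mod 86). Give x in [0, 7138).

3285

Write x = 48 + 83·k. Then 83·k ≡ 17 − 48 ≡ 55 (mod 86).
Need 83⁻¹ mod 86. Extended Euclid on (86, 83):
86 = 1×83 + 3
83 = 27×3 + 2
3 = 1×2 + 1
2 = 2×1 + 0
Back-substitute:
1 = 3 − 2
1 = −83 + 28·3
1 = 28·86 − 29·83
83⁻¹ ≡ 57 (mod 86), so k ≡ 57·55 ≡ 39 (mod 86).
x = 48 + 83·39 = 3285.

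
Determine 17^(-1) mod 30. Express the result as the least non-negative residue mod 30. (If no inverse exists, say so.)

Extended Euclidean algorithm:
30 = 1×17 + 13
17 = 1×13 + 4
13 = 3×4 + 1
4 = 4×1 + 0
gcd = 1, so the inverse exists. Back-substitute:
1 = 13 − 3·4
1 = −3·17 + 4·13
1 = 4·30 − 7·17
So 17·(-7) ≡ 1 (mod 30), and -7 ≡ 23 (mod 30).

23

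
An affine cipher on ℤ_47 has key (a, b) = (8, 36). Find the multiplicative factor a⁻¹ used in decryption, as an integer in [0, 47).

Run Euclid on (47, 8):
47 = 5*8 + 7
8 = 1*7 + 1
7 = 7*1 + 0
gcd = 1, so the inverse exists. Back-substitute:
1 = 8 − 7
1 = −47 + 6·8
So 8·6 ≡ 1 (mod 47).

6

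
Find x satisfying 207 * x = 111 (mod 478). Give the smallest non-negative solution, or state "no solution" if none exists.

First find gcd(207, 478):
478 = 2×207 + 64
207 = 3×64 + 15
64 = 4×15 + 4
15 = 3×4 + 3
4 = 1×3 + 1
3 = 3×1 + 0
gcd = 1, so a unique solution mod 478 exists.
Back-substitute for the Bézout coefficients:
1 = 4 − 3
1 = −15 + 4·4
1 = 4·64 − 17·15
1 = −17·207 + 55·64
1 = 55·478 − 127·207
So 207·(-127) ≡ 1 (mod 478), giving 207⁻¹ ≡ 351.
x ≡ 207⁻¹·111 ≡ 351·111 ≡ 243 (mod 478).

243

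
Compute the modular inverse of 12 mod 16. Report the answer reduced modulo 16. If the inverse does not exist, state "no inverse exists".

Euclidean algorithm on 16, 12:
16 = 1*12 + 4
12 = 3*4 + 0
gcd(12, 16) = 4 ≠ 1, so 12 has no multiplicative inverse modulo 16.

no inverse exists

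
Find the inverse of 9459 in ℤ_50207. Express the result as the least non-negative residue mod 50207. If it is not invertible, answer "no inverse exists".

17569

Extended Euclidean algorithm:
50207 = 5·9459 + 2912
9459 = 3·2912 + 723
2912 = 4·723 + 20
723 = 36·20 + 3
20 = 6·3 + 2
3 = 1·2 + 1
2 = 2·1 + 0
gcd = 1, so the inverse exists. Back-substitute:
1 = 3 − 2
1 = −20 + 7·3
1 = 7·723 − 253·20
1 = −253·2912 + 1019·723
1 = 1019·9459 − 3310·2912
1 = −3310·50207 + 17569·9459
So 9459·17569 ≡ 1 (mod 50207).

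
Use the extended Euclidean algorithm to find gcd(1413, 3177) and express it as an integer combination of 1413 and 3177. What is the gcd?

9

Apply Euclid's algorithm to 3177 and 1413:
3177 = 2*1413 + 351
1413 = 4*351 + 9
351 = 39*9 + 0
gcd(1413, 3177) = 9.
Express as a combination:
9 = 1413 − 4·351
9 = −4·3177 + 9·1413
So 9 = (-4)·3177 + (9)·1413.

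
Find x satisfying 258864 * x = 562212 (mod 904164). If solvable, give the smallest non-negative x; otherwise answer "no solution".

First find gcd(258864, 904164):
904164 = 3×258864 + 127572
258864 = 2×127572 + 3720
127572 = 34×3720 + 1092
3720 = 3×1092 + 444
1092 = 2×444 + 204
444 = 2×204 + 36
204 = 5×36 + 24
36 = 1×24 + 12
24 = 2×12 + 0
gcd = 12 and 12 | 562212, so solutions exist. Divide through by 12: 21572x ≡ 46851 (mod 75347).
Now find 21572⁻¹ mod 75347:
75347 = 3×21572 + 10631
21572 = 2×10631 + 310
10631 = 34×310 + 91
310 = 3×91 + 37
91 = 2×37 + 17
37 = 2×17 + 3
17 = 5×3 + 2
3 = 1×2 + 1
2 = 2×1 + 0
Back-substitute:
1 = 3 − 2
1 = −17 + 6·3
1 = 6·37 − 13·17
1 = −13·91 + 32·37
1 = 32·310 − 109·91
1 = −109·10631 + 3738·310
1 = 3738·21572 − 7585·10631
1 = −7585·75347 + 26493·21572
So 21572⁻¹ ≡ 26493 (mod 75347).
Then x ≡ 26493·46851 ≡ 32412 (mod 75347); the smallest non-negative solution is x = 32412.

32412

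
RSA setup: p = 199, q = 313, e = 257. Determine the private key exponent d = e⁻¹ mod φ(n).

41825

φ(n) = (p−1)(q−1) = 198·312 = 61776.
Need d with 257·d ≡ 1 (mod 61776). Apply the extended Euclidean algorithm:
61776 = 240×257 + 96
257 = 2×96 + 65
96 = 1×65 + 31
65 = 2×31 + 3
31 = 10×3 + 1
3 = 3×1 + 0
Back-substitute:
1 = 31 − 10·3
1 = −10·65 + 21·31
1 = 21·96 − 31·65
1 = −31·257 + 83·96
1 = 83·61776 − 19951·257
So 257·(-19951) ≡ 1 (mod 61776), hence d ≡ -19951 ≡ 41825 (mod 61776).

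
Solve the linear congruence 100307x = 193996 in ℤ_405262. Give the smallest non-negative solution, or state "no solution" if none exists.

140052

First find gcd(100307, 405262):
405262 = 4×100307 + 4034
100307 = 24×4034 + 3491
4034 = 1×3491 + 543
3491 = 6×543 + 233
543 = 2×233 + 77
233 = 3×77 + 2
77 = 38×2 + 1
2 = 2×1 + 0
gcd = 1, so a unique solution mod 405262 exists.
Back-substitute for the Bézout coefficients:
1 = 77 − 38·2
1 = −38·233 + 115·77
1 = 115·543 − 268·233
1 = −268·3491 + 1723·543
1 = 1723·4034 − 1991·3491
1 = −1991·100307 + 49507·4034
1 = 49507·405262 − 200019·100307
So 100307·(-200019) ≡ 1 (mod 405262), giving 100307⁻¹ ≡ 205243.
x ≡ 100307⁻¹·193996 ≡ 205243·193996 ≡ 140052 (mod 405262).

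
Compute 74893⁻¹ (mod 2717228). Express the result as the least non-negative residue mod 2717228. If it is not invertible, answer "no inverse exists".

628649

gcd(2717228, 74893) by repeated division:
2717228 = 36×74893 + 21080
74893 = 3×21080 + 11653
21080 = 1×11653 + 9427
11653 = 1×9427 + 2226
9427 = 4×2226 + 523
2226 = 4×523 + 134
523 = 3×134 + 121
134 = 1×121 + 13
121 = 9×13 + 4
13 = 3×4 + 1
4 = 4×1 + 0
Since gcd(74893, 2717228) = 1, back-substitute to write 1 as a combination:
1 = 13 − 3·4
1 = −3·121 + 28·13
1 = 28·134 − 31·121
1 = −31·523 + 121·134
1 = 121·2226 − 515·523
1 = −515·9427 + 2181·2226
1 = 2181·11653 − 2696·9427
1 = −2696·21080 + 4877·11653
1 = 4877·74893 − 17327·21080
1 = −17327·2717228 + 628649·74893
So 74893·628649 ≡ 1 (mod 2717228).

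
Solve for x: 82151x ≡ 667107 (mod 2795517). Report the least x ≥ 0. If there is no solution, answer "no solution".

2743767

First find gcd(82151, 2795517):
2795517 = 34×82151 + 2383
82151 = 34×2383 + 1129
2383 = 2×1129 + 125
1129 = 9×125 + 4
125 = 31×4 + 1
4 = 4×1 + 0
gcd = 1, so a unique solution mod 2795517 exists.
Back-substitute for the Bézout coefficients:
1 = 125 − 31·4
1 = −31·1129 + 280·125
1 = 280·2383 − 591·1129
1 = −591·82151 + 20374·2383
1 = 20374·2795517 − 693307·82151
So 82151·(-693307) ≡ 1 (mod 2795517), giving 82151⁻¹ ≡ 2102210.
x ≡ 82151⁻¹·667107 ≡ 2102210·667107 ≡ 2743767 (mod 2795517).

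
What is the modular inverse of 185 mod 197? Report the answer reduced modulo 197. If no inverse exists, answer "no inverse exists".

gcd(197, 185) by repeated division:
197 = 1×185 + 12
185 = 15×12 + 5
12 = 2×5 + 2
5 = 2×2 + 1
2 = 2×1 + 0
The gcd is 1. Working backward:
1 = 5 − 2·2
1 = −2·12 + 5·5
1 = 5·185 − 77·12
1 = −77·197 + 82·185
So 185·82 ≡ 1 (mod 197).

82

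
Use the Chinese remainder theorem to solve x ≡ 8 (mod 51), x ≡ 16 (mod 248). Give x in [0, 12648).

5720

Write x = 8 + 51·k. Then 51·k ≡ 16 − 8 ≡ 8 (mod 248).
Need 51⁻¹ mod 248. Extended Euclid on (248, 51):
248 = 4×51 + 44
51 = 1×44 + 7
44 = 6×7 + 2
7 = 3×2 + 1
2 = 2×1 + 0
Back-substitute:
1 = 7 − 3·2
1 = −3·44 + 19·7
1 = 19·51 − 22·44
1 = −22·248 + 107·51
51⁻¹ ≡ 107 (mod 248), so k ≡ 107·8 ≡ 112 (mod 248).
x = 8 + 51·112 = 5720.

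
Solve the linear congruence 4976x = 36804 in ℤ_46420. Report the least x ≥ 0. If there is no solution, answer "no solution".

First find gcd(4976, 46420):
46420 = 9×4976 + 1636
4976 = 3×1636 + 68
1636 = 24×68 + 4
68 = 17×4 + 0
gcd = 4 and 4 | 36804, so solutions exist. Divide through by 4: 1244x ≡ 9201 (mod 11605).
Now find 1244⁻¹ mod 11605:
11605 = 9·1244 + 409
1244 = 3·409 + 17
409 = 24·17 + 1
17 = 17·1 + 0
Back-substitute:
1 = 409 − 24·17
1 = −24·1244 + 73·409
1 = 73·11605 − 681·1244
So 1244·(-681) ≡ 1 (mod 11605), i.e. 1244⁻¹ ≡ 10924.
Then x ≡ 10924·9201 ≡ 819 (mod 11605); the smallest non-negative solution is x = 819.

819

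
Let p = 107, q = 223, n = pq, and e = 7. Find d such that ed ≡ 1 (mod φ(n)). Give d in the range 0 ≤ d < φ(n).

13447

φ(n) = (p−1)(q−1) = 106·222 = 23532.
Need d with 7·d ≡ 1 (mod 23532). Apply the extended Euclidean algorithm:
23532 = 3361×7 + 5
7 = 1×5 + 2
5 = 2×2 + 1
2 = 2×1 + 0
Back-substitute:
1 = 5 − 2·2
1 = −2·7 + 3·5
1 = 3·23532 − 10085·7
So 7·(-10085) ≡ 1 (mod 23532), hence d ≡ -10085 ≡ 13447 (mod 23532).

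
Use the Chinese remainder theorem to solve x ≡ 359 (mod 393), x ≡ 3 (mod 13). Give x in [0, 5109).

3110

Write x = 359 + 393·k. Then 393·k ≡ 3 − 359 ≡ 8 (mod 13).
Need 393⁻¹ mod 13. Extended Euclid on (13, 3):
13 = 4×3 + 1
3 = 3×1 + 0
Back-substitute:
1 = 13 − 4·3
393⁻¹ ≡ 9 (mod 13), so k ≡ 9·8 ≡ 7 (mod 13).
x = 359 + 393·7 = 3110.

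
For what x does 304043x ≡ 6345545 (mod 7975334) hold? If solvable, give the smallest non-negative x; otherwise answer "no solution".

First find gcd(304043, 7975334):
7975334 = 26×304043 + 70216
304043 = 4×70216 + 23179
70216 = 3×23179 + 679
23179 = 34×679 + 93
679 = 7×93 + 28
93 = 3×28 + 9
28 = 3×9 + 1
9 = 9×1 + 0
gcd = 1, so a unique solution mod 7975334 exists.
Back-substitute for the Bézout coefficients:
1 = 28 − 3·9
1 = −3·93 + 10·28
1 = 10·679 − 73·93
1 = −73·23179 + 2492·679
1 = 2492·70216 − 7549·23179
1 = −7549·304043 + 32688·70216
1 = 32688·7975334 − 857437·304043
So 304043·(-857437) ≡ 1 (mod 7975334), giving 304043⁻¹ ≡ 7117897.
x ≡ 304043⁻¹·6345545 ≡ 7117897·6345545 ≡ 3367313 (mod 7975334).

3367313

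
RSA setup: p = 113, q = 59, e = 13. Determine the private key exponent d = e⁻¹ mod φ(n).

4997

φ(n) = (p−1)(q−1) = 112·58 = 6496.
Need d with 13·d ≡ 1 (mod 6496). Apply the extended Euclidean algorithm:
6496 = 499×13 + 9
13 = 1×9 + 4
9 = 2×4 + 1
4 = 4×1 + 0
Back-substitute:
1 = 9 − 2·4
1 = −2·13 + 3·9
1 = 3·6496 − 1499·13
So 13·(-1499) ≡ 1 (mod 6496), hence d ≡ -1499 ≡ 4997 (mod 6496).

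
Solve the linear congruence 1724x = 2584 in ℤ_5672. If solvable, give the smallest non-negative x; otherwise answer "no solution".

First find gcd(1724, 5672):
5672 = 3×1724 + 500
1724 = 3×500 + 224
500 = 2×224 + 52
224 = 4×52 + 16
52 = 3×16 + 4
16 = 4×4 + 0
gcd = 4 and 4 | 2584, so solutions exist. Divide through by 4: 431x ≡ 646 (mod 1418).
Now find 431⁻¹ mod 1418:
1418 = 3·431 + 125
431 = 3·125 + 56
125 = 2·56 + 13
56 = 4·13 + 4
13 = 3·4 + 1
4 = 4·1 + 0
Back-substitute:
1 = 13 − 3·4
1 = −3·56 + 13·13
1 = 13·125 − 29·56
1 = −29·431 + 100·125
1 = 100·1418 − 329·431
So 431·(-329) ≡ 1 (mod 1418), i.e. 431⁻¹ ≡ 1089.
Then x ≡ 1089·646 ≡ 166 (mod 1418); the smallest non-negative solution is x = 166.

166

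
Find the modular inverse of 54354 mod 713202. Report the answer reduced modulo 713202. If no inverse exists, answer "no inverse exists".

no inverse exists

Euclidean algorithm on 713202, 54354:
713202 = 13·54354 + 6600
54354 = 8·6600 + 1554
6600 = 4·1554 + 384
1554 = 4·384 + 18
384 = 21·18 + 6
18 = 3·6 + 0
Since gcd = 6 > 1, 54354 is not a unit mod 713202.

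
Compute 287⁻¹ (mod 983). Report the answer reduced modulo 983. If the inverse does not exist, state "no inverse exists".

846

Extended Euclidean algorithm:
983 = 3×287 + 122
287 = 2×122 + 43
122 = 2×43 + 36
43 = 1×36 + 7
36 = 5×7 + 1
7 = 7×1 + 0
gcd = 1, so the inverse exists. Back-substitute:
1 = 36 − 5·7
1 = −5·43 + 6·36
1 = 6·122 − 17·43
1 = −17·287 + 40·122
1 = 40·983 − 137·287
Hence 287⁻¹ ≡ -137 ≡ 846 (mod 983).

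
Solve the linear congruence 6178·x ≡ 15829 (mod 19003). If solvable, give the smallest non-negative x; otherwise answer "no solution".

First find gcd(6178, 19003):
19003 = 3·6178 + 469
6178 = 13·469 + 81
469 = 5·81 + 64
81 = 1·64 + 17
64 = 3·17 + 13
17 = 1·13 + 4
13 = 3·4 + 1
4 = 4·1 + 0
gcd = 1, so a unique solution mod 19003 exists.
Back-substitute for the Bézout coefficients:
1 = 13 − 3·4
1 = −3·17 + 4·13
1 = 4·64 − 15·17
1 = −15·81 + 19·64
1 = 19·469 − 110·81
1 = −110·6178 + 1449·469
1 = 1449·19003 − 4457·6178
So 6178·(-4457) ≡ 1 (mod 19003), giving 6178⁻¹ ≡ 14546.
x ≡ 6178⁻¹·15829 ≡ 14546·15829 ≡ 8286 (mod 19003).

8286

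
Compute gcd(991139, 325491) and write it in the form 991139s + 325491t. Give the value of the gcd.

1

Repeated division:
991139 = 3*325491 + 14666
325491 = 22*14666 + 2839
14666 = 5*2839 + 471
2839 = 6*471 + 13
471 = 36*13 + 3
13 = 4*3 + 1
3 = 3*1 + 0
gcd(991139, 325491) = 1.
Back-substituting:
1 = 13 − 4·3
1 = −4·471 + 145·13
1 = 145·2839 − 874·471
1 = −874·14666 + 4515·2839
1 = 4515·325491 − 100204·14666
1 = −100204·991139 + 305127·325491
So 1 = (-100204)·991139 + (305127)·325491.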